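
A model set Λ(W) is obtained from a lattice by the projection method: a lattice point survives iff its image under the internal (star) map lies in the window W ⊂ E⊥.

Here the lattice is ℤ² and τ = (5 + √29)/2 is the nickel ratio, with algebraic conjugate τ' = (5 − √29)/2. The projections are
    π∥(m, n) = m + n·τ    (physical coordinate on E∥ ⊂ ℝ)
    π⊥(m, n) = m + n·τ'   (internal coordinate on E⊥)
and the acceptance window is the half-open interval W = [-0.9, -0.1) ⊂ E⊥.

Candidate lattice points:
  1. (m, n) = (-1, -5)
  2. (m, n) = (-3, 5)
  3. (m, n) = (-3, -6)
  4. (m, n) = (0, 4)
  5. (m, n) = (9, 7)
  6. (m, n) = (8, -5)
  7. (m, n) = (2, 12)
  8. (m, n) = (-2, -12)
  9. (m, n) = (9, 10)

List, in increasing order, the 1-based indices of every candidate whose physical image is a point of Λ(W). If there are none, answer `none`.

Compute τ' = (5−√29)/2 = -0.1926, so π⊥(m,n) = m -0.1926·n.
#1 (-1,-5): internal coord -1 + (-5)·τ' = -0.0371; -0.0371 ∉ [-0.9, -0.1) → out
#2 (-3,5): internal coord -3 + (5)·τ' = -3.9629; -3.9629 ∉ [-0.9, -0.1) → out
#3 (-3,-6): internal coord -3 + (-6)·τ' = -1.8445; -1.8445 ∉ [-0.9, -0.1) → out
#4 (0,4): internal coord 0 + (4)·τ' = -0.7703; -0.7703 ∈ [-0.9, -0.1) → IN Λ
#5 (9,7): internal coord 9 + (7)·τ' = +7.6519; +7.6519 ∉ [-0.9, -0.1) → out
#6 (8,-5): internal coord 8 + (-5)·τ' = +8.9629; +8.9629 ∉ [-0.9, -0.1) → out
#7 (2,12): internal coord 2 + (12)·τ' = -0.3110; -0.3110 ∈ [-0.9, -0.1) → IN Λ
#8 (-2,-12): internal coord -2 + (-12)·τ' = +0.3110; +0.3110 ∉ [-0.9, -0.1) → out
#9 (9,10): internal coord 9 + (10)·τ' = +7.0742; +7.0742 ∉ [-0.9, -0.1) → out

4, 7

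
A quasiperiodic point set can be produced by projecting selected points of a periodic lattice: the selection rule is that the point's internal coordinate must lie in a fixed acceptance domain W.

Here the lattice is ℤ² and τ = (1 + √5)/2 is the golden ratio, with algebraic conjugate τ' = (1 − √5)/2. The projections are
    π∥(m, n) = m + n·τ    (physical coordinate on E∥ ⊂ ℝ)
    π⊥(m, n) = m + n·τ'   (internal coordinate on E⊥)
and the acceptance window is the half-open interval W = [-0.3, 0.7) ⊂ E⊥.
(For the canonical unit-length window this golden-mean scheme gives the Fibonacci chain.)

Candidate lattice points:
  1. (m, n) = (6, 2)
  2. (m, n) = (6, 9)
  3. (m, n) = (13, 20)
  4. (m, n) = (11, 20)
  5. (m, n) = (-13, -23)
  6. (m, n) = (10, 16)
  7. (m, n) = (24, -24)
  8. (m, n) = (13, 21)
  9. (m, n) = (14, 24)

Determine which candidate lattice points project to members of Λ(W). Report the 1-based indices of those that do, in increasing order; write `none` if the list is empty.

Numerically τ ≈ 1.61803 and τ' = −1/τ ≈ -0.61803.
[1] lift (6,2): star map gives 4.76393; window check -0.3 ≤ 4.76393 < 0.7 is false → out
[2] lift (6,9): star map gives 0.43769; window check -0.3 ≤ 0.43769 < 0.7 is true → IN Λ
[3] lift (13,20): star map gives 0.63932; window check -0.3 ≤ 0.63932 < 0.7 is true → IN Λ
[4] lift (11,20): star map gives -1.36068; window check -0.3 ≤ -1.36068 < 0.7 is false → out
[5] lift (-13,-23): star map gives 1.21478; window check -0.3 ≤ 1.21478 < 0.7 is false → out
[6] lift (10,16): star map gives 0.11146; window check -0.3 ≤ 0.11146 < 0.7 is true → IN Λ
[7] lift (24,-24): star map gives 38.83282; window check -0.3 ≤ 38.83282 < 0.7 is false → out
[8] lift (13,21): star map gives 0.02129; window check -0.3 ≤ 0.02129 < 0.7 is true → IN Λ
[9] lift (14,24): star map gives -0.83282; window check -0.3 ≤ -0.83282 < 0.7 is false → out

2, 3, 6, 8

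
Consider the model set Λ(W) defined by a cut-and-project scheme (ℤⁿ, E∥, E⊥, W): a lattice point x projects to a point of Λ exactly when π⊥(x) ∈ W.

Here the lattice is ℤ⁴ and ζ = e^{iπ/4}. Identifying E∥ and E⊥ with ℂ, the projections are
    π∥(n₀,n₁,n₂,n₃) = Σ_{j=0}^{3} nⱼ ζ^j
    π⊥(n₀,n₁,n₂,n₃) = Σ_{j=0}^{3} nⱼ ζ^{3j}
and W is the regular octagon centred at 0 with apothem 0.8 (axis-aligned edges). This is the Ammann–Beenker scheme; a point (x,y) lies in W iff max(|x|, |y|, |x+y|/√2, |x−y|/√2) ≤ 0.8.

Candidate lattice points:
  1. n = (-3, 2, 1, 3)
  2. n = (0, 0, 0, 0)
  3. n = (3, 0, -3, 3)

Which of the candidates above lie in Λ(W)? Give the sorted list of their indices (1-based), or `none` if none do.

π⊥(n) = n₀ + n₁ζ³ + n₂ζ⁶ + n₃ζ⁹ where ζ = e^{iπ/4}.
#1 (-3, 2, 1, 3): internal (-2.292893, 2.535534); octagon support 3.414214 vs apothem 0.8 → ∉ W
#2 (0, 0, 0, 0): internal (0.000000, 0.000000); octagon support 0.000000 vs apothem 0.8 → ∈ W
#3 (3, 0, -3, 3): internal (5.121320, 5.121320); octagon support 7.242641 vs apothem 0.8 → ∉ W

2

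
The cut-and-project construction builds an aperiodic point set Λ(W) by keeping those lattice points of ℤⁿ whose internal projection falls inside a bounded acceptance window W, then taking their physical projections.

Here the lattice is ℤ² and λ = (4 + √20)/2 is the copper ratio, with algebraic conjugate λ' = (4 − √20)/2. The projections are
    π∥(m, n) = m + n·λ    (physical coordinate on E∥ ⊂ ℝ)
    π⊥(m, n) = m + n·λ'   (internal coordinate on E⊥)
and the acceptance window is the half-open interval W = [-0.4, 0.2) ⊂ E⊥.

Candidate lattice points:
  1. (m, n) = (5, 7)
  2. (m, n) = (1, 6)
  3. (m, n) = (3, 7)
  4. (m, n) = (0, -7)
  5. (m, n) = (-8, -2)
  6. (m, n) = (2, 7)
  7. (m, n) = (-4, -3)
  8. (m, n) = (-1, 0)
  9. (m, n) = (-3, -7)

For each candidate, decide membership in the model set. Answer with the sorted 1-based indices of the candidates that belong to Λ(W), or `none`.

none

Compute λ' = (4−√20)/2 = -0.2361, so π⊥(m,n) = m -0.2361·n.
candidate 1: (m,n)=(5,7) → π∥ = 5+7·λ ≈ 34.6525, π⊥ = 5+7·λ' ≈ 3.3475 ∉ [-0.4, 0.2) ⇒ out
candidate 2: (m,n)=(1,6) → π∥ = 1+6·λ ≈ 26.4164, π⊥ = 1+6·λ' ≈ -0.4164 ∉ [-0.4, 0.2) ⇒ out
candidate 3: (m,n)=(3,7) → π∥ = 3+7·λ ≈ 32.6525, π⊥ = 3+7·λ' ≈ 1.3475 ∉ [-0.4, 0.2) ⇒ out
candidate 4: (m,n)=(0,-7) → π∥ = 0-7·λ ≈ -29.6525, π⊥ = 0-7·λ' ≈ 1.6525 ∉ [-0.4, 0.2) ⇒ out
candidate 5: (m,n)=(-8,-2) → π∥ = -8-2·λ ≈ -16.4721, π⊥ = -8-2·λ' ≈ -7.5279 ∉ [-0.4, 0.2) ⇒ out
candidate 6: (m,n)=(2,7) → π∥ = 2+7·λ ≈ 31.6525, π⊥ = 2+7·λ' ≈ 0.3475 ∉ [-0.4, 0.2) ⇒ out
candidate 7: (m,n)=(-4,-3) → π∥ = -4-3·λ ≈ -16.7082, π⊥ = -4-3·λ' ≈ -3.2918 ∉ [-0.4, 0.2) ⇒ out
candidate 8: (m,n)=(-1,0) → π∥ = -1+0·λ ≈ -1.0000, π⊥ = -1+0·λ' ≈ -1.0000 ∉ [-0.4, 0.2) ⇒ out
candidate 9: (m,n)=(-3,-7) → π∥ = -3-7·λ ≈ -32.6525, π⊥ = -3-7·λ' ≈ -1.3475 ∉ [-0.4, 0.2) ⇒ out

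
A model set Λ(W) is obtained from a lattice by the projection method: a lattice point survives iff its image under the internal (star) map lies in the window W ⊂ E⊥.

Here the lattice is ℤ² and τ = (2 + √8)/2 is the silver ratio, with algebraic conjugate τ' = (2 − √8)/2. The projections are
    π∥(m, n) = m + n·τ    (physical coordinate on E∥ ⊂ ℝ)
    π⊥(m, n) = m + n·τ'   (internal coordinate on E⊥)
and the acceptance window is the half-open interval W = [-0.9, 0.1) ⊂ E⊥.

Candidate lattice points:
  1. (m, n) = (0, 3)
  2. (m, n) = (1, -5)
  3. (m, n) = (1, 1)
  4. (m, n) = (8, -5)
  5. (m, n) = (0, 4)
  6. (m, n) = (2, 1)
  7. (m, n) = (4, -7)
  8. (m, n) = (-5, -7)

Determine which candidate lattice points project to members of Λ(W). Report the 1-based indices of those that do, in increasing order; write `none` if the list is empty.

none

Numerically τ ≈ 2.41421 and τ' = −1/τ ≈ -0.41421.
#1 (0,3): internal coord 0 + (3)·τ' = -1.24264; -1.24264 ∉ [-0.9, 0.1) → out
#2 (1,-5): internal coord 1 + (-5)·τ' = +3.07107; +3.07107 ∉ [-0.9, 0.1) → out
#3 (1,1): internal coord 1 + (1)·τ' = +0.58579; +0.58579 ∉ [-0.9, 0.1) → out
#4 (8,-5): internal coord 8 + (-5)·τ' = +10.07107; +10.07107 ∉ [-0.9, 0.1) → out
#5 (0,4): internal coord 0 + (4)·τ' = -1.65685; -1.65685 ∉ [-0.9, 0.1) → out
#6 (2,1): internal coord 2 + (1)·τ' = +1.58579; +1.58579 ∉ [-0.9, 0.1) → out
#7 (4,-7): internal coord 4 + (-7)·τ' = +6.89949; +6.89949 ∉ [-0.9, 0.1) → out
#8 (-5,-7): internal coord -5 + (-7)·τ' = -2.10051; -2.10051 ∉ [-0.9, 0.1) → out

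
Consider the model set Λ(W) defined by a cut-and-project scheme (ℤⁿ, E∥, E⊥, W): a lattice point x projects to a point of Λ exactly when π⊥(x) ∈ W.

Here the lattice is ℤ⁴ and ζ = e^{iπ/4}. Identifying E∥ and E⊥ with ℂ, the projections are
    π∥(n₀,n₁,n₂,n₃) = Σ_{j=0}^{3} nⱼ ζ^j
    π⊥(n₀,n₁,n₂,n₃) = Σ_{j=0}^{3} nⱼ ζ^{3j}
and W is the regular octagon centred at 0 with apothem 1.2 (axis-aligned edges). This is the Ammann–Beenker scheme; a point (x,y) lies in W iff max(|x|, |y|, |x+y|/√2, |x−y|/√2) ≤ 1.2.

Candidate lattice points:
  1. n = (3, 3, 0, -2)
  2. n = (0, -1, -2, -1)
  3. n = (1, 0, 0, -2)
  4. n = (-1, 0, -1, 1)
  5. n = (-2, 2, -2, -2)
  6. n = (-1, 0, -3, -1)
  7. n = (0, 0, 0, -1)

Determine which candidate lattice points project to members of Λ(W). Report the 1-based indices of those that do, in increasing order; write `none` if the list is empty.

With ζ = e^{iπ/4} the internal vectors are ζ^0,ζ^3,ζ^6,ζ^9.
#1 (3, 3, 0, -2): internal (-0.53553, 0.70711); octagon support 0.87868 vs apothem 1.2 → ∈ W
#2 (0, -1, -2, -1): internal (0.00000, 0.58579); octagon support 0.58579 vs apothem 1.2 → ∈ W
#3 (1, 0, 0, -2): internal (-0.41421, -1.41421); octagon support 1.41421 vs apothem 1.2 → ∉ W
#4 (-1, 0, -1, 1): internal (-0.29289, 1.70711); octagon support 1.70711 vs apothem 1.2 → ∉ W
#5 (-2, 2, -2, -2): internal (-4.82843, 2.00000); octagon support 4.82843 vs apothem 1.2 → ∉ W
#6 (-1, 0, -3, -1): internal (-1.70711, 2.29289); octagon support 2.82843 vs apothem 1.2 → ∉ W
#7 (0, 0, 0, -1): internal (-0.70711, -0.70711); octagon support 1.00000 vs apothem 1.2 → ∈ W

1, 2, 7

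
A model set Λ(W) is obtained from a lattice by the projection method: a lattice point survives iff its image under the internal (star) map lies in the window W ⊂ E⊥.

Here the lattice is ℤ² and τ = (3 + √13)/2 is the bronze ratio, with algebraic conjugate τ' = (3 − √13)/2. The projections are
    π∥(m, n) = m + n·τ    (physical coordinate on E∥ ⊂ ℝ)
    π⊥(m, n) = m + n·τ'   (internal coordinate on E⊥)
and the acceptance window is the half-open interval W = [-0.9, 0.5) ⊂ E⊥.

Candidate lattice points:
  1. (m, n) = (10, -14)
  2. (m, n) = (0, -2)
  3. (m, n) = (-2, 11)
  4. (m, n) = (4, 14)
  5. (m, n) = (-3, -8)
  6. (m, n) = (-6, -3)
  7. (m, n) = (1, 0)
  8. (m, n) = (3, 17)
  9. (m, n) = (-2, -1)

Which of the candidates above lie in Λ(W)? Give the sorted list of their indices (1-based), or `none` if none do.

4, 5

Numerically τ ≈ 3.3028 and τ' = −1/τ ≈ -0.3028.
[1] lift (10,-14): star map gives 14.2389; window check -0.9 ≤ 14.2389 < 0.5 is false → out
[2] lift (0,-2): star map gives 0.6056; window check -0.9 ≤ 0.6056 < 0.5 is false → out
[3] lift (-2,11): star map gives -5.3305; window check -0.9 ≤ -5.3305 < 0.5 is false → out
[4] lift (4,14): star map gives -0.2389; window check -0.9 ≤ -0.2389 < 0.5 is true → IN Λ
[5] lift (-3,-8): star map gives -0.5778; window check -0.9 ≤ -0.5778 < 0.5 is true → IN Λ
[6] lift (-6,-3): star map gives -5.0917; window check -0.9 ≤ -5.0917 < 0.5 is false → out
[7] lift (1,0): star map gives 1.0000; window check -0.9 ≤ 1.0000 < 0.5 is false → out
[8] lift (3,17): star map gives -2.1472; window check -0.9 ≤ -2.1472 < 0.5 is false → out
[9] lift (-2,-1): star map gives -1.6972; window check -0.9 ≤ -1.6972 < 0.5 is false → out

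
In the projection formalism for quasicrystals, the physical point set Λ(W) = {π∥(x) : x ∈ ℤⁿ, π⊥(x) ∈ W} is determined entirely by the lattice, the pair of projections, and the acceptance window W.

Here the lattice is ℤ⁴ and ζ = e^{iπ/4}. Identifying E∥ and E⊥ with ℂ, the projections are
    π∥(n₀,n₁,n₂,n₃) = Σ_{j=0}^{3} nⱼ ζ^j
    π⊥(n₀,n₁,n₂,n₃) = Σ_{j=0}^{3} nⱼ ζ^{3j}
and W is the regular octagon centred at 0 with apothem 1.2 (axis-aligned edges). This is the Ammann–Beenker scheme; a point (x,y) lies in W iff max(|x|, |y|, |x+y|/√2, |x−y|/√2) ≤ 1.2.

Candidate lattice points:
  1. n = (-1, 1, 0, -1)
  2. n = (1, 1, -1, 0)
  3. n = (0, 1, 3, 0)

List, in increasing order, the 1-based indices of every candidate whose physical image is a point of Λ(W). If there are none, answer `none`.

none

π⊥(n) = n₀ + n₁ζ³ + n₂ζ⁶ + n₃ζ⁹ where ζ = e^{iπ/4}.
#1 (-1, 1, 0, -1): internal (-2.41421, 0.00000); octagon support 2.41421 vs apothem 1.2 → ∉ W
#2 (1, 1, -1, 0): internal (0.29289, 1.70711); octagon support 1.70711 vs apothem 1.2 → ∉ W
#3 (0, 1, 3, 0): internal (-0.70711, -2.29289); octagon support 2.29289 vs apothem 1.2 → ∉ W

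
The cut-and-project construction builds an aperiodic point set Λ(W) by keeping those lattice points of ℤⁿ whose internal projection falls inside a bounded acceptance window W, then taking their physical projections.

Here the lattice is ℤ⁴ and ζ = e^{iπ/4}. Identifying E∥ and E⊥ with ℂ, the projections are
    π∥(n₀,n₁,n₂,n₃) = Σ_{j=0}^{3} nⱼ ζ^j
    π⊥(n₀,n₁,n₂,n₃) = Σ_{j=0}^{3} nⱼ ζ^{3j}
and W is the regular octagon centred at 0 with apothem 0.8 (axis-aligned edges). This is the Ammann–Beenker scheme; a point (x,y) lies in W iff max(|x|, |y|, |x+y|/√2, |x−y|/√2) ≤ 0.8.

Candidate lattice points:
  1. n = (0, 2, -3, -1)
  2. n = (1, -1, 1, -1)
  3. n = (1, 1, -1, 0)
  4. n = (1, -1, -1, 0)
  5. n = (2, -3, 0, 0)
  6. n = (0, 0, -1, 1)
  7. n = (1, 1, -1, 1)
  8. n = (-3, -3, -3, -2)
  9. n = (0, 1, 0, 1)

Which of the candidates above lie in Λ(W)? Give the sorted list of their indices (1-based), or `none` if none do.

none

Internal map: ζ^{3j} for j=0..3 gives (1,0), (−√2/2,√2/2), (0,−1), (√2/2,√2/2).
candidate 1: n = (0, 2, -3, -1) → π⊥ ≈ (-2.121320, +3.707107); max(|x|,|y|,|x±y|/√2) = 4.121320 > 0.8 ⇒ ∉ W
candidate 2: n = (1, -1, 1, -1) → π⊥ ≈ (+1.000000, -2.414214); max(|x|,|y|,|x±y|/√2) = 2.414214 > 0.8 ⇒ ∉ W
candidate 3: n = (1, 1, -1, 0) → π⊥ ≈ (+0.292893, +1.707107); max(|x|,|y|,|x±y|/√2) = 1.707107 > 0.8 ⇒ ∉ W
candidate 4: n = (1, -1, -1, 0) → π⊥ ≈ (+1.707107, +0.292893); max(|x|,|y|,|x±y|/√2) = 1.707107 > 0.8 ⇒ ∉ W
candidate 5: n = (2, -3, 0, 0) → π⊥ ≈ (+4.121320, -2.121320); max(|x|,|y|,|x±y|/√2) = 4.414214 > 0.8 ⇒ ∉ W
candidate 6: n = (0, 0, -1, 1) → π⊥ ≈ (+0.707107, +1.707107); max(|x|,|y|,|x±y|/√2) = 1.707107 > 0.8 ⇒ ∉ W
candidate 7: n = (1, 1, -1, 1) → π⊥ ≈ (+1.000000, +2.414214); max(|x|,|y|,|x±y|/√2) = 2.414214 > 0.8 ⇒ ∉ W
candidate 8: n = (-3, -3, -3, -2) → π⊥ ≈ (-2.292893, -0.535534); max(|x|,|y|,|x±y|/√2) = 2.292893 > 0.8 ⇒ ∉ W
candidate 9: n = (0, 1, 0, 1) → π⊥ ≈ (+0.000000, +1.414214); max(|x|,|y|,|x±y|/√2) = 1.414214 > 0.8 ⇒ ∉ W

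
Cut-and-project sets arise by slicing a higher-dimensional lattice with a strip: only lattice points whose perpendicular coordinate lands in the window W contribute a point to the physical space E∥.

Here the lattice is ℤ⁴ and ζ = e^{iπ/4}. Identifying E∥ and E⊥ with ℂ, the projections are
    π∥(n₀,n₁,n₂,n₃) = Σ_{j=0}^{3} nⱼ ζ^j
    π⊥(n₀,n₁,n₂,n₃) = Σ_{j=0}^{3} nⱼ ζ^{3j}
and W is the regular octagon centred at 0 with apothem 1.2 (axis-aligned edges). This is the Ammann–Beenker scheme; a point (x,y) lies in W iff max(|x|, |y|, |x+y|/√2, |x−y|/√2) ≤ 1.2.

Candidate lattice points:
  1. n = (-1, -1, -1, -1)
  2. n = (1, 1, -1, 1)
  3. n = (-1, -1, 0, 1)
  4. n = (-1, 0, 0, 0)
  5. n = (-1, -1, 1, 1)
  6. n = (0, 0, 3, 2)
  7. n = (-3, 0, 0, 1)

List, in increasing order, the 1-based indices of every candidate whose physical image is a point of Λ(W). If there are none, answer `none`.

With ζ = e^{iπ/4} the internal vectors are ζ^0,ζ^3,ζ^6,ζ^9.
candidate 1: n = (-1, -1, -1, -1) → π⊥ ≈ (-1.000000, -0.414214); max(|x|,|y|,|x±y|/√2) = 1.000000 ≤ 1.2 ⇒ ∈ W
candidate 2: n = (1, 1, -1, 1) → π⊥ ≈ (+1.000000, +2.414214); max(|x|,|y|,|x±y|/√2) = 2.414214 > 1.2 ⇒ ∉ W
candidate 3: n = (-1, -1, 0, 1) → π⊥ ≈ (+0.414214, +0.000000); max(|x|,|y|,|x±y|/√2) = 0.414214 ≤ 1.2 ⇒ ∈ W
candidate 4: n = (-1, 0, 0, 0) → π⊥ ≈ (-1.000000, +0.000000); max(|x|,|y|,|x±y|/√2) = 1.000000 ≤ 1.2 ⇒ ∈ W
candidate 5: n = (-1, -1, 1, 1) → π⊥ ≈ (+0.414214, -1.000000); max(|x|,|y|,|x±y|/√2) = 1.000000 ≤ 1.2 ⇒ ∈ W
candidate 6: n = (0, 0, 3, 2) → π⊥ ≈ (+1.414214, -1.585786); max(|x|,|y|,|x±y|/√2) = 2.121320 > 1.2 ⇒ ∉ W
candidate 7: n = (-3, 0, 0, 1) → π⊥ ≈ (-2.292893, +0.707107); max(|x|,|y|,|x±y|/√2) = 2.292893 > 1.2 ⇒ ∉ W

1, 3, 4, 5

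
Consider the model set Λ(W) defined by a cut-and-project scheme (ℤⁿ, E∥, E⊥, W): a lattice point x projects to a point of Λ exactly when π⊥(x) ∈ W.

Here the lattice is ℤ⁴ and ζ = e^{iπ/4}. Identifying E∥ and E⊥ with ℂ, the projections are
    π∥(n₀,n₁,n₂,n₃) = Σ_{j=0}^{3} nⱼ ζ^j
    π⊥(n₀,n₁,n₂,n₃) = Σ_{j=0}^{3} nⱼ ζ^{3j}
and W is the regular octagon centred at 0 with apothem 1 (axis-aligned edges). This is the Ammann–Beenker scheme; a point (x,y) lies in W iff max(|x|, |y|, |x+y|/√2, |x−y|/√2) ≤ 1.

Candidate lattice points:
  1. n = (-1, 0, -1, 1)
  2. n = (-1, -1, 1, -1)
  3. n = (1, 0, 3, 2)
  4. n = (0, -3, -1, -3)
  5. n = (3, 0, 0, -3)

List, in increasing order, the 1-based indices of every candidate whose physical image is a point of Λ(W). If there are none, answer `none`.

π⊥(n) = n₀ + n₁ζ³ + n₂ζ⁶ + n₃ζ⁹ where ζ = e^{iπ/4}.
candidate 1: n = (-1, 0, -1, 1) → π⊥ ≈ (-0.292893, +1.707107); max(|x|,|y|,|x±y|/√2) = 1.707107 > 1 ⇒ ∉ W
candidate 2: n = (-1, -1, 1, -1) → π⊥ ≈ (-1.000000, -2.414214); max(|x|,|y|,|x±y|/√2) = 2.414214 > 1 ⇒ ∉ W
candidate 3: n = (1, 0, 3, 2) → π⊥ ≈ (+2.414214, -1.585786); max(|x|,|y|,|x±y|/√2) = 2.828427 > 1 ⇒ ∉ W
candidate 4: n = (0, -3, -1, -3) → π⊥ ≈ (+0.000000, -3.242641); max(|x|,|y|,|x±y|/√2) = 3.242641 > 1 ⇒ ∉ W
candidate 5: n = (3, 0, 0, -3) → π⊥ ≈ (+0.878680, -2.121320); max(|x|,|y|,|x±y|/√2) = 2.121320 > 1 ⇒ ∉ W

none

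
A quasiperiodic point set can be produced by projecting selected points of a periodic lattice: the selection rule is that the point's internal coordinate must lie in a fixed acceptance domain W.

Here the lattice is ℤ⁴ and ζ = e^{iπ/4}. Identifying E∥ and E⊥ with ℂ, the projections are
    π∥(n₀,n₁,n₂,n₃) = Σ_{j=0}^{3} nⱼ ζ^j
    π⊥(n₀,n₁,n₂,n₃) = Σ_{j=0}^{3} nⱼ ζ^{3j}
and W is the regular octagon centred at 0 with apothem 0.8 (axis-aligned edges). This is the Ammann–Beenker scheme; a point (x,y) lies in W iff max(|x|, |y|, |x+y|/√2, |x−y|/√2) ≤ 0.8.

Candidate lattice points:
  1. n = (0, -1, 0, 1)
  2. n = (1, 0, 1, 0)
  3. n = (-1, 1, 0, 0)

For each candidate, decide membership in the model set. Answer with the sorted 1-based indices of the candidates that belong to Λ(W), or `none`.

none

With ζ = e^{iπ/4} the internal vectors are ζ^0,ζ^3,ζ^6,ζ^9.
candidate 1: n = (0, -1, 0, 1) → π⊥ ≈ (+1.414214, +0.000000); max(|x|,|y|,|x±y|/√2) = 1.414214 > 0.8 ⇒ ∉ W
candidate 2: n = (1, 0, 1, 0) → π⊥ ≈ (+1.000000, -1.000000); max(|x|,|y|,|x±y|/√2) = 1.414214 > 0.8 ⇒ ∉ W
candidate 3: n = (-1, 1, 0, 0) → π⊥ ≈ (-1.707107, +0.707107); max(|x|,|y|,|x±y|/√2) = 1.707107 > 0.8 ⇒ ∉ W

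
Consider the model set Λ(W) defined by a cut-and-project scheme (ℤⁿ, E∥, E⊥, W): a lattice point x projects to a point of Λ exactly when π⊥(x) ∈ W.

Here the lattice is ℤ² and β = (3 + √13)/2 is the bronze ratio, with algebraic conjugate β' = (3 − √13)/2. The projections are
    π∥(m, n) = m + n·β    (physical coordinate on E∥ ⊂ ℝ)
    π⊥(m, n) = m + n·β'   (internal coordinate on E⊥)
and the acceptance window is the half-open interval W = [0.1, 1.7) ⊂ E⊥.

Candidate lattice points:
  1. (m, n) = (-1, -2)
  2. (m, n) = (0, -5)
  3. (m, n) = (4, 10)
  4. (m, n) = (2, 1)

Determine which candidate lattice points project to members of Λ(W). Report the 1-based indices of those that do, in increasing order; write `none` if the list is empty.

Compute β' = (3−√13)/2 = -0.30278, so π⊥(m,n) = m -0.30278·n.
[1] lift (-1,-2): star map gives -0.39445; window check 0.1 ≤ -0.39445 < 1.7 is false → out
[2] lift (0,-5): star map gives 1.51388; window check 0.1 ≤ 1.51388 < 1.7 is true → IN Λ
[3] lift (4,10): star map gives 0.97224; window check 0.1 ≤ 0.97224 < 1.7 is true → IN Λ
[4] lift (2,1): star map gives 1.69722; window check 0.1 ≤ 1.69722 < 1.7 is true → IN Λ

2, 3, 4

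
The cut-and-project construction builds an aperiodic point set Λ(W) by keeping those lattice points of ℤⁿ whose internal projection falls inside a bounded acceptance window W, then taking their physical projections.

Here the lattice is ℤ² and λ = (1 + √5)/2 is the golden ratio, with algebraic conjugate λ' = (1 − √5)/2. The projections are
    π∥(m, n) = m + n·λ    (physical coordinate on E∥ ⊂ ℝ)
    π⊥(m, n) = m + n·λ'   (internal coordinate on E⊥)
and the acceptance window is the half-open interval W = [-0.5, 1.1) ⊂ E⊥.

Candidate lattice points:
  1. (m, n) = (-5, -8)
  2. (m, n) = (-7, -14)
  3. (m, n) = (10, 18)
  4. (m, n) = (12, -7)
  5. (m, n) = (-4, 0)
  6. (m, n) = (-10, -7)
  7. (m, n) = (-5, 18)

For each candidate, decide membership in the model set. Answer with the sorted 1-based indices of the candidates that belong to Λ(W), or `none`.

Numerically λ ≈ 1.618034 and λ' = −1/λ ≈ -0.618034.
[1] lift (-5,-8): star map gives -0.055728; window check -0.5 ≤ -0.055728 < 1.1 is true → IN Λ
[2] lift (-7,-14): star map gives 1.652476; window check -0.5 ≤ 1.652476 < 1.1 is false → out
[3] lift (10,18): star map gives -1.124612; window check -0.5 ≤ -1.124612 < 1.1 is false → out
[4] lift (12,-7): star map gives 16.326238; window check -0.5 ≤ 16.326238 < 1.1 is false → out
[5] lift (-4,0): star map gives -4.000000; window check -0.5 ≤ -4.000000 < 1.1 is false → out
[6] lift (-10,-7): star map gives -5.673762; window check -0.5 ≤ -5.673762 < 1.1 is false → out
[7] lift (-5,18): star map gives -16.124612; window check -0.5 ≤ -16.124612 < 1.1 is false → out

1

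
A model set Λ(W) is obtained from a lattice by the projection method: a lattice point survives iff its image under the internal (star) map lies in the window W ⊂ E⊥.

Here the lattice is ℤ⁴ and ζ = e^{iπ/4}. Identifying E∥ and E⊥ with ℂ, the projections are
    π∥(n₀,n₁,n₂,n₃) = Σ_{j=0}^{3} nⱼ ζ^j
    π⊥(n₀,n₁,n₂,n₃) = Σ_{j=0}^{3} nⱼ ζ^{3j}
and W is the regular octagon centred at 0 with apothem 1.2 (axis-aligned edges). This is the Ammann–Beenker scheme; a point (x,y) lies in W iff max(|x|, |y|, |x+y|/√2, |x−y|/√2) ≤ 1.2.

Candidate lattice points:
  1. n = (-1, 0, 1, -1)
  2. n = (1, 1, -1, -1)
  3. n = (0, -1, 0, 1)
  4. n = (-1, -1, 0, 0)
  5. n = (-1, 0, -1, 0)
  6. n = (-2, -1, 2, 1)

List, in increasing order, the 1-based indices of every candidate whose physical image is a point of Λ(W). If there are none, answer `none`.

π⊥(n) = n₀ + n₁ζ³ + n₂ζ⁶ + n₃ζ⁹ where ζ = e^{iπ/4}.
#1 (-1, 0, 1, -1): internal (-1.70711, -1.70711); octagon support 2.41421 vs apothem 1.2 → ∉ W
#2 (1, 1, -1, -1): internal (-0.41421, 1.00000); octagon support 1.00000 vs apothem 1.2 → ∈ W
#3 (0, -1, 0, 1): internal (1.41421, 0.00000); octagon support 1.41421 vs apothem 1.2 → ∉ W
#4 (-1, -1, 0, 0): internal (-0.29289, -0.70711); octagon support 0.70711 vs apothem 1.2 → ∈ W
#5 (-1, 0, -1, 0): internal (-1.00000, 1.00000); octagon support 1.41421 vs apothem 1.2 → ∉ W
#6 (-2, -1, 2, 1): internal (-0.58579, -2.00000); octagon support 2.00000 vs apothem 1.2 → ∉ W

2, 4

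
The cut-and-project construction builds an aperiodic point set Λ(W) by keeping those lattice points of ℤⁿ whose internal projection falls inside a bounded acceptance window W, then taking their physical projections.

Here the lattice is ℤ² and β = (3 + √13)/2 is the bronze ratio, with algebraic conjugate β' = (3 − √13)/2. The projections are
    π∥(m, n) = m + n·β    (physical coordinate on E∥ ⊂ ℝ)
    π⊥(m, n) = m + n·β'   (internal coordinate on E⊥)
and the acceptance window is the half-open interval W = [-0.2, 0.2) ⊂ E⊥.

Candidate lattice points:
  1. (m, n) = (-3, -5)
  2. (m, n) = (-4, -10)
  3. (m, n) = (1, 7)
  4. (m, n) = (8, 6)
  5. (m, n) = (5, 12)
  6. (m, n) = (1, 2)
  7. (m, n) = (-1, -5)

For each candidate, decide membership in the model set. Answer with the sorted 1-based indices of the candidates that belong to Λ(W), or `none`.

Compute β' = (3−√13)/2 = -0.30278, so π⊥(m,n) = m -0.30278·n.
#1 (-3,-5): internal coord -3 + (-5)·β' = -1.48612; -1.48612 ∉ [-0.2, 0.2) → out
#2 (-4,-10): internal coord -4 + (-10)·β' = -0.97224; -0.97224 ∉ [-0.2, 0.2) → out
#3 (1,7): internal coord 1 + (7)·β' = -1.11943; -1.11943 ∉ [-0.2, 0.2) → out
#4 (8,6): internal coord 8 + (6)·β' = +6.18335; +6.18335 ∉ [-0.2, 0.2) → out
#5 (5,12): internal coord 5 + (12)·β' = +1.36669; +1.36669 ∉ [-0.2, 0.2) → out
#6 (1,2): internal coord 1 + (2)·β' = +0.39445; +0.39445 ∉ [-0.2, 0.2) → out
#7 (-1,-5): internal coord -1 + (-5)·β' = +0.51388; +0.51388 ∉ [-0.2, 0.2) → out

none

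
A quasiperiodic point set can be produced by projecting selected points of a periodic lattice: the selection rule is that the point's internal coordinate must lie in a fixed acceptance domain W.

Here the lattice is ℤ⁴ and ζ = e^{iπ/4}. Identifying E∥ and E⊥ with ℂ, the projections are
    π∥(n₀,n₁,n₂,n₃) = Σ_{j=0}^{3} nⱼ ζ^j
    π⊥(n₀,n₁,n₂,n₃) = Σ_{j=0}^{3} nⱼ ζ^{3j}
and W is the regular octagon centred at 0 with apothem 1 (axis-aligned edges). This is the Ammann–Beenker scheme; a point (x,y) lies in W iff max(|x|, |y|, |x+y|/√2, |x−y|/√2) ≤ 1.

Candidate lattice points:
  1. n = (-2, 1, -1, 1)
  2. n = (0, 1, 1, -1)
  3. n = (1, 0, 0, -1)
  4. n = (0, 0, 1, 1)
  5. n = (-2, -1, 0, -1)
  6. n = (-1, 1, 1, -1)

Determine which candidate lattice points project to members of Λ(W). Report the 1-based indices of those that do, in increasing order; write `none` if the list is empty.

Internal map: ζ^{3j} for j=0..3 gives (1,0), (−√2/2,√2/2), (0,−1), (√2/2,√2/2).
#1 (-2, 1, -1, 1): internal (-2.0000, 2.4142); octagon support 3.1213 vs apothem 1 → ∉ W
#2 (0, 1, 1, -1): internal (-1.4142, -1.0000); octagon support 1.7071 vs apothem 1 → ∉ W
#3 (1, 0, 0, -1): internal (0.2929, -0.7071); octagon support 0.7071 vs apothem 1 → ∈ W
#4 (0, 0, 1, 1): internal (0.7071, -0.2929); octagon support 0.7071 vs apothem 1 → ∈ W
#5 (-2, -1, 0, -1): internal (-2.0000, -1.4142); octagon support 2.4142 vs apothem 1 → ∉ W
#6 (-1, 1, 1, -1): internal (-2.4142, -1.0000); octagon support 2.4142 vs apothem 1 → ∉ W

3, 4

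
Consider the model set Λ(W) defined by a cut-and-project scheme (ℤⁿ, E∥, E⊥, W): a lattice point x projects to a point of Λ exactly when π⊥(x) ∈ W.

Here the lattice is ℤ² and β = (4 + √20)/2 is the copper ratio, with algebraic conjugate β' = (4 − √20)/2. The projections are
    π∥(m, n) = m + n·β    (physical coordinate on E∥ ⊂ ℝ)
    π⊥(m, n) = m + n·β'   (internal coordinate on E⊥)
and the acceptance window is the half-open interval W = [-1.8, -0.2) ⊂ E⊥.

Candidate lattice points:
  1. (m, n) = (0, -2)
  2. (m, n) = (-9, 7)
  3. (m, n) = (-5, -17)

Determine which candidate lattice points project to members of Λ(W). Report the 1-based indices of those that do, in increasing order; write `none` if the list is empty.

3

Compute β' = (4−√20)/2 = -0.23607, so π⊥(m,n) = m -0.23607·n.
[1] lift (0,-2): star map gives 0.47214; window check -1.8 ≤ 0.47214 < -0.2 is false → out
[2] lift (-9,7): star map gives -10.65248; window check -1.8 ≤ -10.65248 < -0.2 is false → out
[3] lift (-5,-17): star map gives -0.98684; window check -1.8 ≤ -0.98684 < -0.2 is true → IN Λ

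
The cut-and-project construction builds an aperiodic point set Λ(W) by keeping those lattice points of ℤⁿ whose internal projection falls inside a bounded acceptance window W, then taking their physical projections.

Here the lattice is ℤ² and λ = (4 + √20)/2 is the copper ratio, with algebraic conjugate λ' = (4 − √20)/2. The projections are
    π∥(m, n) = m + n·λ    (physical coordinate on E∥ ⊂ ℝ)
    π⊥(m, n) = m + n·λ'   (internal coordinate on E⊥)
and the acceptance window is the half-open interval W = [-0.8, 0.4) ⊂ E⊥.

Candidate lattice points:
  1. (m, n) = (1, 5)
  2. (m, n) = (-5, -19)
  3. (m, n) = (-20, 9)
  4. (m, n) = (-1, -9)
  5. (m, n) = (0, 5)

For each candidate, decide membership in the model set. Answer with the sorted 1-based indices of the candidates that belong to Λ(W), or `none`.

1, 2

Numerically λ ≈ 4.2361 and λ' = −1/λ ≈ -0.2361.
candidate 1: (m,n)=(1,5) → π∥ = 1+5·λ ≈ 22.1803, π⊥ = 1+5·λ' ≈ -0.1803 ∈ [-0.8, 0.4) ⇒ IN Λ
candidate 2: (m,n)=(-5,-19) → π∥ = -5-19·λ ≈ -85.4853, π⊥ = -5-19·λ' ≈ -0.5147 ∈ [-0.8, 0.4) ⇒ IN Λ
candidate 3: (m,n)=(-20,9) → π∥ = -20+9·λ ≈ 18.1246, π⊥ = -20+9·λ' ≈ -22.1246 ∉ [-0.8, 0.4) ⇒ out
candidate 4: (m,n)=(-1,-9) → π∥ = -1-9·λ ≈ -39.1246, π⊥ = -1-9·λ' ≈ 1.1246 ∉ [-0.8, 0.4) ⇒ out
candidate 5: (m,n)=(0,5) → π∥ = 0+5·λ ≈ 21.1803, π⊥ = 0+5·λ' ≈ -1.1803 ∉ [-0.8, 0.4) ⇒ out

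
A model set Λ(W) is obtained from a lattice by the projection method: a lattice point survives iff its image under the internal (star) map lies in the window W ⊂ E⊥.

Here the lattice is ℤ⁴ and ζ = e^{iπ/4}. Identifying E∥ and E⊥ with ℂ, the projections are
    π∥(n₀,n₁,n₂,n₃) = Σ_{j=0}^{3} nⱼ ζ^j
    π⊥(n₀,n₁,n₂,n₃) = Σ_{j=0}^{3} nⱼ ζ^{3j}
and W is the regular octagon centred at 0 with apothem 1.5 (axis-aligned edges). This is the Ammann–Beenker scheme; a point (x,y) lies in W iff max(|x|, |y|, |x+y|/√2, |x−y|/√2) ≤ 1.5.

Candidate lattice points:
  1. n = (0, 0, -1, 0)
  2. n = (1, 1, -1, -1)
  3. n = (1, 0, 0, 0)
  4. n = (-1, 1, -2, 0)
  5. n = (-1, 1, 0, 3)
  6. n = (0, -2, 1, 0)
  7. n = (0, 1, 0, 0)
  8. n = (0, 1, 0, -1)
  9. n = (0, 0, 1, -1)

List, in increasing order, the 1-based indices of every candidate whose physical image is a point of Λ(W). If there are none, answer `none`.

1, 2, 3, 7, 8

π⊥(n) = n₀ + n₁ζ³ + n₂ζ⁶ + n₃ζ⁹ where ζ = e^{iπ/4}.
#1 (0, 0, -1, 0): internal (0.00000, 1.00000); octagon support 1.00000 vs apothem 1.5 → ∈ W
#2 (1, 1, -1, -1): internal (-0.41421, 1.00000); octagon support 1.00000 vs apothem 1.5 → ∈ W
#3 (1, 0, 0, 0): internal (1.00000, 0.00000); octagon support 1.00000 vs apothem 1.5 → ∈ W
#4 (-1, 1, -2, 0): internal (-1.70711, 2.70711); octagon support 3.12132 vs apothem 1.5 → ∉ W
#5 (-1, 1, 0, 3): internal (0.41421, 2.82843); octagon support 2.82843 vs apothem 1.5 → ∉ W
#6 (0, -2, 1, 0): internal (1.41421, -2.41421); octagon support 2.70711 vs apothem 1.5 → ∉ W
#7 (0, 1, 0, 0): internal (-0.70711, 0.70711); octagon support 1.00000 vs apothem 1.5 → ∈ W
#8 (0, 1, 0, -1): internal (-1.41421, 0.00000); octagon support 1.41421 vs apothem 1.5 → ∈ W
#9 (0, 0, 1, -1): internal (-0.70711, -1.70711); octagon support 1.70711 vs apothem 1.5 → ∉ W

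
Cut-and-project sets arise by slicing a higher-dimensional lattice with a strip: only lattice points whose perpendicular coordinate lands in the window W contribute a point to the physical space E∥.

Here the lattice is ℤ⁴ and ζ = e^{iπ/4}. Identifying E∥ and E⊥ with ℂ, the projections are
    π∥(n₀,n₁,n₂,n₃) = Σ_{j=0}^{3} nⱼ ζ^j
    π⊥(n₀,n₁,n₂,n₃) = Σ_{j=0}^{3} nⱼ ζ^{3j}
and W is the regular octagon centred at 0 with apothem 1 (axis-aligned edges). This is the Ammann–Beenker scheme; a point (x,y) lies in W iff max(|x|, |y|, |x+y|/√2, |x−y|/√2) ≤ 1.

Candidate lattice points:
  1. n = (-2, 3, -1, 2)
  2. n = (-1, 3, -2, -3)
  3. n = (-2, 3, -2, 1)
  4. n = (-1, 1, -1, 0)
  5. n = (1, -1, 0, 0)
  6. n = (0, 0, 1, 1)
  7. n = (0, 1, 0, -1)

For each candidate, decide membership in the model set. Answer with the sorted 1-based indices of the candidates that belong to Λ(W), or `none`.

6

π⊥(n) = n₀ + n₁ζ³ + n₂ζ⁶ + n₃ζ⁹ where ζ = e^{iπ/4}.
candidate 1: n = (-2, 3, -1, 2) → π⊥ ≈ (-2.70711, +4.53553); max(|x|,|y|,|x±y|/√2) = 5.12132 > 1 ⇒ ∉ W
candidate 2: n = (-1, 3, -2, -3) → π⊥ ≈ (-5.24264, +2.00000); max(|x|,|y|,|x±y|/√2) = 5.24264 > 1 ⇒ ∉ W
candidate 3: n = (-2, 3, -2, 1) → π⊥ ≈ (-3.41421, +4.82843); max(|x|,|y|,|x±y|/√2) = 5.82843 > 1 ⇒ ∉ W
candidate 4: n = (-1, 1, -1, 0) → π⊥ ≈ (-1.70711, +1.70711); max(|x|,|y|,|x±y|/√2) = 2.41421 > 1 ⇒ ∉ W
candidate 5: n = (1, -1, 0, 0) → π⊥ ≈ (+1.70711, -0.70711); max(|x|,|y|,|x±y|/√2) = 1.70711 > 1 ⇒ ∉ W
candidate 6: n = (0, 0, 1, 1) → π⊥ ≈ (+0.70711, -0.29289); max(|x|,|y|,|x±y|/√2) = 0.70711 ≤ 1 ⇒ ∈ W
candidate 7: n = (0, 1, 0, -1) → π⊥ ≈ (-1.41421, +0.00000); max(|x|,|y|,|x±y|/√2) = 1.41421 > 1 ⇒ ∉ W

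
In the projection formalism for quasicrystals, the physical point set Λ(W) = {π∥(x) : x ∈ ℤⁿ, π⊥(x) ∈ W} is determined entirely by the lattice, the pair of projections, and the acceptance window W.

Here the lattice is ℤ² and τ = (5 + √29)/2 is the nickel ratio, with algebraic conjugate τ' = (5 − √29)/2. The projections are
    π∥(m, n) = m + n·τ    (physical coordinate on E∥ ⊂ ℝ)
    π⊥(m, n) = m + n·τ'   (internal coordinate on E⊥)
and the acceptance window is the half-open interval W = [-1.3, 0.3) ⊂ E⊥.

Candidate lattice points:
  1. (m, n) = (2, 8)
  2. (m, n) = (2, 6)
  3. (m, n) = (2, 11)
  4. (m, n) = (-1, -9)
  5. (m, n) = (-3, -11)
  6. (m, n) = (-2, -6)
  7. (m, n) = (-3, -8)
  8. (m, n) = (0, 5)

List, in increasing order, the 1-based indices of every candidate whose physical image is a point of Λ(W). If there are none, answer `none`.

3, 5, 6, 8

Numerically τ ≈ 5.19258 and τ' = −1/τ ≈ -0.19258.
[1] lift (2,8): star map gives 0.45934; window check -1.3 ≤ 0.45934 < 0.3 is false → out
[2] lift (2,6): star map gives 0.84451; window check -1.3 ≤ 0.84451 < 0.3 is false → out
[3] lift (2,11): star map gives -0.11841; window check -1.3 ≤ -0.11841 < 0.3 is true → IN Λ
[4] lift (-1,-9): star map gives 0.73324; window check -1.3 ≤ 0.73324 < 0.3 is false → out
[5] lift (-3,-11): star map gives -0.88159; window check -1.3 ≤ -0.88159 < 0.3 is true → IN Λ
[6] lift (-2,-6): star map gives -0.84451; window check -1.3 ≤ -0.84451 < 0.3 is true → IN Λ
[7] lift (-3,-8): star map gives -1.45934; window check -1.3 ≤ -1.45934 < 0.3 is false → out
[8] lift (0,5): star map gives -0.96291; window check -1.3 ≤ -0.96291 < 0.3 is true → IN Λ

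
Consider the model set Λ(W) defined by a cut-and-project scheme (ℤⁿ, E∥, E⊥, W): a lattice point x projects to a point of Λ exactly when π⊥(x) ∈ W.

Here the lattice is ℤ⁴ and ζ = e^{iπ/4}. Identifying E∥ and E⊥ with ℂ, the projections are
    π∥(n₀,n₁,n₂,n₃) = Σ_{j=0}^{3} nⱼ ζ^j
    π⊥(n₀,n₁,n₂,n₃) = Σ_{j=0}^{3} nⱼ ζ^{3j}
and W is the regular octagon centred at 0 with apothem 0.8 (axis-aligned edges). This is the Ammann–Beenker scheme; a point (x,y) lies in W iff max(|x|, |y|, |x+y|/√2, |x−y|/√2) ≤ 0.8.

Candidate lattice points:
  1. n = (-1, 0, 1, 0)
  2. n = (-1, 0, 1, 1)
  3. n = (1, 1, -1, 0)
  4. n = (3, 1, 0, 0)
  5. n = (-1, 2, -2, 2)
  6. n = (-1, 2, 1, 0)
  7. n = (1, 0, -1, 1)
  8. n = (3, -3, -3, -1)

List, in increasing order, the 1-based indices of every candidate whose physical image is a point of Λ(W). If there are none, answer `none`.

With ζ = e^{iπ/4} the internal vectors are ζ^0,ζ^3,ζ^6,ζ^9.
candidate 1: n = (-1, 0, 1, 0) → π⊥ ≈ (-1.000000, -1.000000); max(|x|,|y|,|x±y|/√2) = 1.414214 > 0.8 ⇒ ∉ W
candidate 2: n = (-1, 0, 1, 1) → π⊥ ≈ (-0.292893, -0.292893); max(|x|,|y|,|x±y|/√2) = 0.414214 ≤ 0.8 ⇒ ∈ W
candidate 3: n = (1, 1, -1, 0) → π⊥ ≈ (+0.292893, +1.707107); max(|x|,|y|,|x±y|/√2) = 1.707107 > 0.8 ⇒ ∉ W
candidate 4: n = (3, 1, 0, 0) → π⊥ ≈ (+2.292893, +0.707107); max(|x|,|y|,|x±y|/√2) = 2.292893 > 0.8 ⇒ ∉ W
candidate 5: n = (-1, 2, -2, 2) → π⊥ ≈ (-1.000000, +4.828427); max(|x|,|y|,|x±y|/√2) = 4.828427 > 0.8 ⇒ ∉ W
candidate 6: n = (-1, 2, 1, 0) → π⊥ ≈ (-2.414214, +0.414214); max(|x|,|y|,|x±y|/√2) = 2.414214 > 0.8 ⇒ ∉ W
candidate 7: n = (1, 0, -1, 1) → π⊥ ≈ (+1.707107, +1.707107); max(|x|,|y|,|x±y|/√2) = 2.414214 > 0.8 ⇒ ∉ W
candidate 8: n = (3, -3, -3, -1) → π⊥ ≈ (+4.414214, +0.171573); max(|x|,|y|,|x±y|/√2) = 4.414214 > 0.8 ⇒ ∉ W

2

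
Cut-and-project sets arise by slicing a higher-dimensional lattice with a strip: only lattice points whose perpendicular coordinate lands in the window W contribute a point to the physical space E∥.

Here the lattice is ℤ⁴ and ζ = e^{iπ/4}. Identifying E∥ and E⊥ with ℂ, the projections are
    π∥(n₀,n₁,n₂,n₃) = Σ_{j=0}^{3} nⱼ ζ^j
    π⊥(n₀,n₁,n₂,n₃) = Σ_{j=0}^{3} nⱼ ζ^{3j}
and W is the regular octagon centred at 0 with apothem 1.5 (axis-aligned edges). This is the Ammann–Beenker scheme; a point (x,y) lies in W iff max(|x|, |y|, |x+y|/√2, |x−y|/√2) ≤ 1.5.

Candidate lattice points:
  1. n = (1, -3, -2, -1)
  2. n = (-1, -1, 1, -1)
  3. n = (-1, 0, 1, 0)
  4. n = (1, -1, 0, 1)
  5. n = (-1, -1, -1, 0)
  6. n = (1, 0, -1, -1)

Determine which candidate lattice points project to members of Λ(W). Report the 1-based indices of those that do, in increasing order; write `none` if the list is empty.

π⊥(n) = n₀ + n₁ζ³ + n₂ζ⁶ + n₃ζ⁹ where ζ = e^{iπ/4}.
candidate 1: n = (1, -3, -2, -1) → π⊥ ≈ (+2.4142, -0.8284); max(|x|,|y|,|x±y|/√2) = 2.4142 > 1.5 ⇒ ∉ W
candidate 2: n = (-1, -1, 1, -1) → π⊥ ≈ (-1.0000, -2.4142); max(|x|,|y|,|x±y|/√2) = 2.4142 > 1.5 ⇒ ∉ W
candidate 3: n = (-1, 0, 1, 0) → π⊥ ≈ (-1.0000, -1.0000); max(|x|,|y|,|x±y|/√2) = 1.4142 ≤ 1.5 ⇒ ∈ W
candidate 4: n = (1, -1, 0, 1) → π⊥ ≈ (+2.4142, +0.0000); max(|x|,|y|,|x±y|/√2) = 2.4142 > 1.5 ⇒ ∉ W
candidate 5: n = (-1, -1, -1, 0) → π⊥ ≈ (-0.2929, +0.2929); max(|x|,|y|,|x±y|/√2) = 0.4142 ≤ 1.5 ⇒ ∈ W
candidate 6: n = (1, 0, -1, -1) → π⊥ ≈ (+0.2929, +0.2929); max(|x|,|y|,|x±y|/√2) = 0.4142 ≤ 1.5 ⇒ ∈ W

3, 5, 6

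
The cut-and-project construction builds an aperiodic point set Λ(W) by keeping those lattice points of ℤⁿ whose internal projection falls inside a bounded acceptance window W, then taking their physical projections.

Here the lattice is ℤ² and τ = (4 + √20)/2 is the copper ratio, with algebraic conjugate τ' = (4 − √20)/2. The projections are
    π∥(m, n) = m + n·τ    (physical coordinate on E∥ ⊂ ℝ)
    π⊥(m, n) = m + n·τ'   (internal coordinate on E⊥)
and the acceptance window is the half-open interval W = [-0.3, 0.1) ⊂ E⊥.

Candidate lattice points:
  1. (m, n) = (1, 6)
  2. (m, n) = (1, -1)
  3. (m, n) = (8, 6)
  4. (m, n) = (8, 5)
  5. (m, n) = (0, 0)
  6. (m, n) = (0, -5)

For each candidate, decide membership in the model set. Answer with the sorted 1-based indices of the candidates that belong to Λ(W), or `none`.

Compute τ' = (4−√20)/2 = -0.236068, so π⊥(m,n) = m -0.236068·n.
candidate 1: (m,n)=(1,6) → π∥ = 1+6·τ ≈ 26.416408, π⊥ = 1+6·τ' ≈ -0.416408 ∉ [-0.3, 0.1) ⇒ out
candidate 2: (m,n)=(1,-1) → π∥ = 1-1·τ ≈ -3.236068, π⊥ = 1-1·τ' ≈ 1.236068 ∉ [-0.3, 0.1) ⇒ out
candidate 3: (m,n)=(8,6) → π∥ = 8+6·τ ≈ 33.416408, π⊥ = 8+6·τ' ≈ 6.583592 ∉ [-0.3, 0.1) ⇒ out
candidate 4: (m,n)=(8,5) → π∥ = 8+5·τ ≈ 29.180340, π⊥ = 8+5·τ' ≈ 6.819660 ∉ [-0.3, 0.1) ⇒ out
candidate 5: (m,n)=(0,0) → π∥ = 0+0·τ ≈ 0.000000, π⊥ = 0+0·τ' ≈ 0.000000 ∈ [-0.3, 0.1) ⇒ IN Λ
candidate 6: (m,n)=(0,-5) → π∥ = 0-5·τ ≈ -21.180340, π⊥ = 0-5·τ' ≈ 1.180340 ∉ [-0.3, 0.1) ⇒ out

5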